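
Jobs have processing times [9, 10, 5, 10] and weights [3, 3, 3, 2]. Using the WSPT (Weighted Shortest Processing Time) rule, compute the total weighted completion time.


Compute p/w ratios and sort ascending (WSPT): [(5, 3), (9, 3), (10, 3), (10, 2)]
Compute weighted completion times:
  Job (p=5,w=3): C=5, w*C=3*5=15
  Job (p=9,w=3): C=14, w*C=3*14=42
  Job (p=10,w=3): C=24, w*C=3*24=72
  Job (p=10,w=2): C=34, w*C=2*34=68
Total weighted completion time = 197

197


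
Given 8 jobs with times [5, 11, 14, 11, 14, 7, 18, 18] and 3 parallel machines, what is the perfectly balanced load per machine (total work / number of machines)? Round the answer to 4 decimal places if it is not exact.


Total processing time = 5 + 11 + 14 + 11 + 14 + 7 + 18 + 18 = 98
Number of machines = 3
Ideal balanced load = 98 / 3 = 32.6667

32.6667


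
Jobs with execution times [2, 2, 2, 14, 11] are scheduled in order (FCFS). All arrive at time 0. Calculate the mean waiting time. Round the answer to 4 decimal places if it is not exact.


FCFS order (as given): [2, 2, 2, 14, 11]
Waiting times:
  Job 1: wait = 0
  Job 2: wait = 2
  Job 3: wait = 4
  Job 4: wait = 6
  Job 5: wait = 20
Sum of waiting times = 32
Average waiting time = 32/5 = 6.4

6.4


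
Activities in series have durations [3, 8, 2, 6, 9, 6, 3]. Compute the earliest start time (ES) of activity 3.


Activity 3 starts after activities 1 through 2 complete.
Predecessor durations: [3, 8]
ES = 3 + 8 = 11

11


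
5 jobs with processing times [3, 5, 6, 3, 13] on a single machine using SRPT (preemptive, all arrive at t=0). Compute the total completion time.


Since all jobs arrive at t=0, SRPT equals SPT ordering.
SPT order: [3, 3, 5, 6, 13]
Completion times:
  Job 1: p=3, C=3
  Job 2: p=3, C=6
  Job 3: p=5, C=11
  Job 4: p=6, C=17
  Job 5: p=13, C=30
Total completion time = 3 + 6 + 11 + 17 + 30 = 67

67


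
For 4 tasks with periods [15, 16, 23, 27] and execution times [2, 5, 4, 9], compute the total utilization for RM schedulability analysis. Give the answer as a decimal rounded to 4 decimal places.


Compute individual utilizations (exact fractions):
  Task 1: C/T = 2/15 (approx. 0.1333)
  Task 2: C/T = 5/16 (approx. 0.3125)
  Task 3: C/T = 4/23 (approx. 0.1739)
  Task 4: C/T = 9/27 = 1/3 (approx. 0.3333)
Total utilization U = 2/15 + 5/16 + 4/23 + 1/3 = 5261/5520
Rounded to 4 decimal places: U = 0.9531
RM (Liu & Layland) bound for 4 tasks = 0.756828; compare with U = 5261/5520 (approx. 0.953080)
bound < U <= 1, so the RM sufficient condition is not met (inconclusive; an exact test such as response-time analysis is needed).

0.9531


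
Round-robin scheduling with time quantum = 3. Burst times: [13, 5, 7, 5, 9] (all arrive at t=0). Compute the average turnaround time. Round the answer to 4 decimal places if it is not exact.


Time quantum = 3
Execution trace:
  J1 runs 3 units, time = 3
  J2 runs 3 units, time = 6
  J3 runs 3 units, time = 9
  J4 runs 3 units, time = 12
  J5 runs 3 units, time = 15
  J1 runs 3 units, time = 18
  J2 runs 2 units, time = 20
  J3 runs 3 units, time = 23
  J4 runs 2 units, time = 25
  J5 runs 3 units, time = 28
  J1 runs 3 units, time = 31
  J3 runs 1 units, time = 32
  J5 runs 3 units, time = 35
  J1 runs 3 units, time = 38
  J1 runs 1 units, time = 39
Finish times: [39, 20, 32, 25, 35]
Average turnaround = 151/5 = 30.2

30.2


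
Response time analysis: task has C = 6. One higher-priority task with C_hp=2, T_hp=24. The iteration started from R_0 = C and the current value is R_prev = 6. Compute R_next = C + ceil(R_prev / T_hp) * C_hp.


R_next = C + ceil(R_prev / T_hp) * C_hp
ceil(6 / 24) = ceil(0.25) = 1
Interference = 1 * 2 = 2
R_next = 6 + 2 = 8

8


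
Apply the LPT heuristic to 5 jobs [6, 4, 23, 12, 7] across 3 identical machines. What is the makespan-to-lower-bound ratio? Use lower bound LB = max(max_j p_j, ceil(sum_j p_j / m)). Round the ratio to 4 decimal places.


LPT order: [23, 12, 7, 6, 4]
Machine loads after assignment: [23, 16, 13]
LPT makespan = 23
Lower bound = max(max_job, ceil(total/3)) = max(23, 18) = 23
Ratio = 23 / 23 = 1.0

1.0


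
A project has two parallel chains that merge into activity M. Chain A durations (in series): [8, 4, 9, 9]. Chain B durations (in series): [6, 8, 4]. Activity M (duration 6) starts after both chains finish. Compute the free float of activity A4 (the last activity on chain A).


ES(A4) = sum of predecessors on chain A = 21
EF(A4) = ES + duration = 21 + 9 = 30
Successor of A4 is M. ES(M) = max(sum(A), sum(B)) = max(30, 18) = 30
Free float = ES(successor) - EF(current) = 30 - 30 = 0

0


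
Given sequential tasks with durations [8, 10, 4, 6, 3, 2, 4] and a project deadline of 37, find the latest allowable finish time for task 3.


LF(activity 3) = deadline - sum of successor durations
Successors: activities 4 through 7 with durations [6, 3, 2, 4]
Sum of successor durations = 15
LF = 37 - 15 = 22

22


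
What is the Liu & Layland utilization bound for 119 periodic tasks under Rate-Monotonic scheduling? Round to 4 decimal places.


Compute 2^(1/119) = 1.0058417632
Subtract 1: 1.0058417632 - 1 = 0.0058417632
Multiply by n: 119 * 0.0058417632 = 0.6951698208
Round to 4 dp: 0.6952

0.6952


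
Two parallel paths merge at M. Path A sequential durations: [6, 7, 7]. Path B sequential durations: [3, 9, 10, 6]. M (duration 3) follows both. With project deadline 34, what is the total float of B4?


Forward pass: ES(B4) = sum of predecessors on chain B = 22
EF = ES + duration = 22 + 6 = 28
Backward pass: LF(M) = deadline = 34; LS(M) = 34 - 3 = 31
LF(B4) = LS(M) - sum(successors on chain B) = 31 - 0 = 31
LS = LF - duration = 31 - 6 = 25
Total float = LS - ES = 25 - 22 = 3

3


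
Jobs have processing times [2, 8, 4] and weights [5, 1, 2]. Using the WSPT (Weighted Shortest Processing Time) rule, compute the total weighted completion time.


Compute p/w ratios and sort ascending (WSPT): [(2, 5), (4, 2), (8, 1)]
Compute weighted completion times:
  Job (p=2,w=5): C=2, w*C=5*2=10
  Job (p=4,w=2): C=6, w*C=2*6=12
  Job (p=8,w=1): C=14, w*C=1*14=14
Total weighted completion time = 36

36


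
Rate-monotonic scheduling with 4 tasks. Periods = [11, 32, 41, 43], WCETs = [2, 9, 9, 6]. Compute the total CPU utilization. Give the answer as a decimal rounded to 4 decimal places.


Compute individual utilizations (exact fractions):
  Task 1: C/T = 2/11 (approx. 0.1818)
  Task 2: C/T = 9/32 (approx. 0.2813)
  Task 3: C/T = 9/41 (approx. 0.2195)
  Task 4: C/T = 6/43 (approx. 0.1395)
Total utilization U = 2/11 + 9/32 + 9/41 + 6/43 = 510185/620576
Rounded to 4 decimal places: U = 0.8221
RM (Liu & Layland) bound for 4 tasks = 0.756828; compare with U = 510185/620576 (approx. 0.822115)
bound < U <= 1, so the RM sufficient condition is not met (inconclusive; an exact test such as response-time analysis is needed).

0.8221


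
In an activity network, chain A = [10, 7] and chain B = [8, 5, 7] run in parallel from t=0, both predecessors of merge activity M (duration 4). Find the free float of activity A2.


ES(A2) = sum of predecessors on chain A = 10
EF(A2) = ES + duration = 10 + 7 = 17
Successor of A2 is M. ES(M) = max(sum(A), sum(B)) = max(17, 20) = 20
Free float = ES(successor) - EF(current) = 20 - 17 = 3

3


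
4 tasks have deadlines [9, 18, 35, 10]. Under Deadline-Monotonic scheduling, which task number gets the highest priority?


Sort tasks by relative deadline (ascending):
  Task 1: deadline = 9
  Task 4: deadline = 10
  Task 2: deadline = 18
  Task 3: deadline = 35
Priority order (highest first): [1, 4, 2, 3]
Highest priority task = 1

1


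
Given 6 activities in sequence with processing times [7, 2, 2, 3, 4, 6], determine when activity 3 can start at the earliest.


Activity 3 starts after activities 1 through 2 complete.
Predecessor durations: [7, 2]
ES = 7 + 2 = 9

9


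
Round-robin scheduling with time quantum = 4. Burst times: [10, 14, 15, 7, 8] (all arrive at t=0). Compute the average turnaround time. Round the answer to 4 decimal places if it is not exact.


Time quantum = 4
Execution trace:
  J1 runs 4 units, time = 4
  J2 runs 4 units, time = 8
  J3 runs 4 units, time = 12
  J4 runs 4 units, time = 16
  J5 runs 4 units, time = 20
  J1 runs 4 units, time = 24
  J2 runs 4 units, time = 28
  J3 runs 4 units, time = 32
  J4 runs 3 units, time = 35
  J5 runs 4 units, time = 39
  J1 runs 2 units, time = 41
  J2 runs 4 units, time = 45
  J3 runs 4 units, time = 49
  J2 runs 2 units, time = 51
  J3 runs 3 units, time = 54
Finish times: [41, 51, 54, 35, 39]
Average turnaround = 220/5 = 44.0

44.0


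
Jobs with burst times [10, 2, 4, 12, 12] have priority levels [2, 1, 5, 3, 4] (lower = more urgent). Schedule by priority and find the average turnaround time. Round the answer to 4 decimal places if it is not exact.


Sort by priority (ascending = highest first):
Order: [(1, 2), (2, 10), (3, 12), (4, 12), (5, 4)]
Completion times:
  Priority 1, burst=2, C=2
  Priority 2, burst=10, C=12
  Priority 3, burst=12, C=24
  Priority 4, burst=12, C=36
  Priority 5, burst=4, C=40
Average turnaround = 114/5 = 22.8

22.8


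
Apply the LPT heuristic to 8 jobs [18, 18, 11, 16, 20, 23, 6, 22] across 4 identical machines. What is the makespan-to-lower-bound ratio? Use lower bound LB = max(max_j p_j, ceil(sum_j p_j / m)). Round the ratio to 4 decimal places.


LPT order: [23, 22, 20, 18, 18, 16, 11, 6]
Machine loads after assignment: [29, 33, 36, 36]
LPT makespan = 36
Lower bound = max(max_job, ceil(total/4)) = max(23, 34) = 34
Ratio = 36 / 34 = 1.0588

1.0588


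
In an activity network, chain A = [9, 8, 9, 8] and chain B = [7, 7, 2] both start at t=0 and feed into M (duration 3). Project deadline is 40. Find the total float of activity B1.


Forward pass: ES(B1) = sum of predecessors on chain B = 0
EF = ES + duration = 0 + 7 = 7
Backward pass: LF(M) = deadline = 40; LS(M) = 40 - 3 = 37
LF(B1) = LS(M) - sum(successors on chain B) = 37 - 9 = 28
LS = LF - duration = 28 - 7 = 21
Total float = LS - ES = 21 - 0 = 21

21


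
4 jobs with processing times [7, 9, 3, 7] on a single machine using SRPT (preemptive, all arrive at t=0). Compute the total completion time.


Since all jobs arrive at t=0, SRPT equals SPT ordering.
SPT order: [3, 7, 7, 9]
Completion times:
  Job 1: p=3, C=3
  Job 2: p=7, C=10
  Job 3: p=7, C=17
  Job 4: p=9, C=26
Total completion time = 3 + 10 + 17 + 26 = 56

56


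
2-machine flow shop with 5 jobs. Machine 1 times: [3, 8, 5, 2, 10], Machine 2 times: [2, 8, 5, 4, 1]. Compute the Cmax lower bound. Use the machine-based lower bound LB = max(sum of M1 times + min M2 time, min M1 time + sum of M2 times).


LB1 = sum(M1 times) + min(M2 times) = 28 + 1 = 29
LB2 = min(M1 times) + sum(M2 times) = 2 + 20 = 22
Lower bound = max(LB1, LB2) = max(29, 22) = 29

29


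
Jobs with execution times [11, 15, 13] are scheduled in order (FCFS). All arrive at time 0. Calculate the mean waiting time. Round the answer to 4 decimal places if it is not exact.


FCFS order (as given): [11, 15, 13]
Waiting times:
  Job 1: wait = 0
  Job 2: wait = 11
  Job 3: wait = 26
Sum of waiting times = 37
Average waiting time = 37/3 = 12.3333

12.3333


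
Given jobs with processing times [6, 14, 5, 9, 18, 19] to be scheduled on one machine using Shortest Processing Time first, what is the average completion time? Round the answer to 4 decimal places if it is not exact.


Sort jobs by processing time (SPT order): [5, 6, 9, 14, 18, 19]
Compute completion times sequentially:
  Job 1: processing = 5, completes at 5
  Job 2: processing = 6, completes at 11
  Job 3: processing = 9, completes at 20
  Job 4: processing = 14, completes at 34
  Job 5: processing = 18, completes at 52
  Job 6: processing = 19, completes at 71
Sum of completion times = 193
Average completion time = 193/6 = 32.1667

32.1667


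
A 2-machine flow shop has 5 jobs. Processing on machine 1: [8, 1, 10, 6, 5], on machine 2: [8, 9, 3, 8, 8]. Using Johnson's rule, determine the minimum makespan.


Apply Johnson's rule:
  Group 1 (a <= b): [(2, 1, 9), (5, 5, 8), (4, 6, 8), (1, 8, 8)]
  Group 2 (a > b): [(3, 10, 3)]
Optimal job order: [2, 5, 4, 1, 3]
Schedule:
  Job 2: M1 done at 1, M2 done at 10
  Job 5: M1 done at 6, M2 done at 18
  Job 4: M1 done at 12, M2 done at 26
  Job 1: M1 done at 20, M2 done at 34
  Job 3: M1 done at 30, M2 done at 37
Makespan = 37

37


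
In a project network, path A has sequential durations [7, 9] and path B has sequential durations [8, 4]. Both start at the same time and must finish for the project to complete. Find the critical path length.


Path A total = 7 + 9 = 16
Path B total = 8 + 4 = 12
Critical path = longest path = max(16, 12) = 16

16


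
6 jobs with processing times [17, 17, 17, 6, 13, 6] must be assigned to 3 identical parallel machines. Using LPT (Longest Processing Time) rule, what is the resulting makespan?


Sort jobs in decreasing order (LPT): [17, 17, 17, 13, 6, 6]
Assign each job to the least loaded machine:
  Machine 1: jobs [17, 13], load = 30
  Machine 2: jobs [17, 6], load = 23
  Machine 3: jobs [17, 6], load = 23
Makespan = max load = 30

30


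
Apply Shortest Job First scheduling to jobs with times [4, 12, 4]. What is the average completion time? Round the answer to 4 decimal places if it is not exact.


SJF order (ascending): [4, 4, 12]
Completion times:
  Job 1: burst=4, C=4
  Job 2: burst=4, C=8
  Job 3: burst=12, C=20
Average completion = 32/3 = 10.6667

10.6667


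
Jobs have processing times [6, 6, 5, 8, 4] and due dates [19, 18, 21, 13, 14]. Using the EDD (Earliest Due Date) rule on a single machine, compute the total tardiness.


Sort by due date (EDD order): [(8, 13), (4, 14), (6, 18), (6, 19), (5, 21)]
Compute completion times and tardiness:
  Job 1: p=8, d=13, C=8, tardiness=max(0,8-13)=0
  Job 2: p=4, d=14, C=12, tardiness=max(0,12-14)=0
  Job 3: p=6, d=18, C=18, tardiness=max(0,18-18)=0
  Job 4: p=6, d=19, C=24, tardiness=max(0,24-19)=5
  Job 5: p=5, d=21, C=29, tardiness=max(0,29-21)=8
Total tardiness = 13

13


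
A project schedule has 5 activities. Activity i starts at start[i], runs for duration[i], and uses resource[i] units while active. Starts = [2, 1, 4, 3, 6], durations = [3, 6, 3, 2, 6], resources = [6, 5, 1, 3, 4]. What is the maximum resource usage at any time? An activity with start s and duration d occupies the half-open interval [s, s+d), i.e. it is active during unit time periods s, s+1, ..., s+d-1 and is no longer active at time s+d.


Each activity i is active on [start_i, start_i + duration_i).
Compute total resource usage per time slot:
  t=0: active resources = [], total = 0
  t=1: active resources = [5], total = 5
  t=2: active resources = [6, 5], total = 11
  t=3: active resources = [6, 5, 3], total = 14
  t=4: active resources = [6, 5, 1, 3], total = 15
  t=5: active resources = [5, 1], total = 6
  t=6: active resources = [5, 1, 4], total = 10
  t=7: active resources = [4], total = 4
  t=8: active resources = [4], total = 4
  t=9: active resources = [4], total = 4
  t=10: active resources = [4], total = 4
  t=11: active resources = [4], total = 4
Peak resource demand = 15

15


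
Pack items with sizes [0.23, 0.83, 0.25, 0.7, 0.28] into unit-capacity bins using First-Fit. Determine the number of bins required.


Place items sequentially using First-Fit:
  Item 0.23 -> new Bin 1
  Item 0.83 -> new Bin 2
  Item 0.25 -> Bin 1 (now 0.48)
  Item 0.7 -> new Bin 3
  Item 0.28 -> Bin 1 (now 0.76)
Total bins used = 3

3


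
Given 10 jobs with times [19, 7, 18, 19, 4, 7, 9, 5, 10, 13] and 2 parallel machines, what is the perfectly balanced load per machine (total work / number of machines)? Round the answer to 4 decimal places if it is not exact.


Total processing time = 19 + 7 + 18 + 19 + 4 + 7 + 9 + 5 + 10 + 13 = 111
Number of machines = 2
Ideal balanced load = 111 / 2 = 55.5

55.5


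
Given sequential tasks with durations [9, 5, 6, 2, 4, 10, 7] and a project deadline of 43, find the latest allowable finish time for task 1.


LF(activity 1) = deadline - sum of successor durations
Successors: activities 2 through 7 with durations [5, 6, 2, 4, 10, 7]
Sum of successor durations = 34
LF = 43 - 34 = 9

9


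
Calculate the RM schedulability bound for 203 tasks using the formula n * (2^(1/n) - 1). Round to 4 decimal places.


Compute 2^(1/203) = 1.0034203542
Subtract 1: 1.0034203542 - 1 = 0.0034203542
Multiply by n: 203 * 0.0034203542 = 0.6943319026
Round to 4 dp: 0.6943

0.6943


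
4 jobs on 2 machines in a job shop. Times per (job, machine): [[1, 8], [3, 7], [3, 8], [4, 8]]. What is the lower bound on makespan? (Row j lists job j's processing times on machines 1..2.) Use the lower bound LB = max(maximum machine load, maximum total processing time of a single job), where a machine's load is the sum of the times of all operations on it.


Machine loads:
  Machine 1: 1 + 3 + 3 + 4 = 11
  Machine 2: 8 + 7 + 8 + 8 = 31
Max machine load = 31
Job totals:
  Job 1: 9
  Job 2: 10
  Job 3: 11
  Job 4: 12
Max job total = 12
Lower bound = max(31, 12) = 31

31


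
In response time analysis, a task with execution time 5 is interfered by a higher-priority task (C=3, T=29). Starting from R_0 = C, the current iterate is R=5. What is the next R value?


R_next = C + ceil(R_prev / T_hp) * C_hp
ceil(5 / 29) = ceil(0.1724) = 1
Interference = 1 * 3 = 3
R_next = 5 + 3 = 8

8


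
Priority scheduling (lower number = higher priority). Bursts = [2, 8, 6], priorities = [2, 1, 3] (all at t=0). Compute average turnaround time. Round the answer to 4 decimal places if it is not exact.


Sort by priority (ascending = highest first):
Order: [(1, 8), (2, 2), (3, 6)]
Completion times:
  Priority 1, burst=8, C=8
  Priority 2, burst=2, C=10
  Priority 3, burst=6, C=16
Average turnaround = 34/3 = 11.3333

11.3333


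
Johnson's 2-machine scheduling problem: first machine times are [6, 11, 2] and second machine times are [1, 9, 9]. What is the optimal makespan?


Apply Johnson's rule:
  Group 1 (a <= b): [(3, 2, 9)]
  Group 2 (a > b): [(2, 11, 9), (1, 6, 1)]
Optimal job order: [3, 2, 1]
Schedule:
  Job 3: M1 done at 2, M2 done at 11
  Job 2: M1 done at 13, M2 done at 22
  Job 1: M1 done at 19, M2 done at 23
Makespan = 23

23


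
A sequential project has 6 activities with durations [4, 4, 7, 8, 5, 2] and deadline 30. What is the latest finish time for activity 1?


LF(activity 1) = deadline - sum of successor durations
Successors: activities 2 through 6 with durations [4, 7, 8, 5, 2]
Sum of successor durations = 26
LF = 30 - 26 = 4

4


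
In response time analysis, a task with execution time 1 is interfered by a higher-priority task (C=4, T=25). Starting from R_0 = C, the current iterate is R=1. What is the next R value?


R_next = C + ceil(R_prev / T_hp) * C_hp
ceil(1 / 25) = ceil(0.04) = 1
Interference = 1 * 4 = 4
R_next = 1 + 4 = 5

5


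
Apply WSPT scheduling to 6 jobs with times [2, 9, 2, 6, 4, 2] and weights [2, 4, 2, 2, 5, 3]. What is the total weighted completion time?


Compute p/w ratios and sort ascending (WSPT): [(2, 3), (4, 5), (2, 2), (2, 2), (9, 4), (6, 2)]
Compute weighted completion times:
  Job (p=2,w=3): C=2, w*C=3*2=6
  Job (p=4,w=5): C=6, w*C=5*6=30
  Job (p=2,w=2): C=8, w*C=2*8=16
  Job (p=2,w=2): C=10, w*C=2*10=20
  Job (p=9,w=4): C=19, w*C=4*19=76
  Job (p=6,w=2): C=25, w*C=2*25=50
Total weighted completion time = 198

198


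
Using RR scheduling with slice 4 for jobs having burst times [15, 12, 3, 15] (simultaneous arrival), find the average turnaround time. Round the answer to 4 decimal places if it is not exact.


Time quantum = 4
Execution trace:
  J1 runs 4 units, time = 4
  J2 runs 4 units, time = 8
  J3 runs 3 units, time = 11
  J4 runs 4 units, time = 15
  J1 runs 4 units, time = 19
  J2 runs 4 units, time = 23
  J4 runs 4 units, time = 27
  J1 runs 4 units, time = 31
  J2 runs 4 units, time = 35
  J4 runs 4 units, time = 39
  J1 runs 3 units, time = 42
  J4 runs 3 units, time = 45
Finish times: [42, 35, 11, 45]
Average turnaround = 133/4 = 33.25

33.25


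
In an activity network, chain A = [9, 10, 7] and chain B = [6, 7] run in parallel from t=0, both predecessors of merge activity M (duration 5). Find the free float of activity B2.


ES(B2) = sum of predecessors on chain B = 6
EF(B2) = ES + duration = 6 + 7 = 13
Successor of B2 is M. ES(M) = max(sum(A), sum(B)) = max(26, 13) = 26
Free float = ES(successor) - EF(current) = 26 - 13 = 13

13


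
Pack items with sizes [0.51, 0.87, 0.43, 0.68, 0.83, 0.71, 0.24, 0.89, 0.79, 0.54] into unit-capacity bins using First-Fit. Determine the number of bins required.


Place items sequentially using First-Fit:
  Item 0.51 -> new Bin 1
  Item 0.87 -> new Bin 2
  Item 0.43 -> Bin 1 (now 0.94)
  Item 0.68 -> new Bin 3
  Item 0.83 -> new Bin 4
  Item 0.71 -> new Bin 5
  Item 0.24 -> Bin 3 (now 0.92)
  Item 0.89 -> new Bin 6
  Item 0.79 -> new Bin 7
  Item 0.54 -> new Bin 8
Total bins used = 8

8


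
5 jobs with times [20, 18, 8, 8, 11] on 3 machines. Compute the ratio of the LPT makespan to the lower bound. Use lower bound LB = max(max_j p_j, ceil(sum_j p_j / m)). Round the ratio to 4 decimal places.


LPT order: [20, 18, 11, 8, 8]
Machine loads after assignment: [20, 26, 19]
LPT makespan = 26
Lower bound = max(max_job, ceil(total/3)) = max(20, 22) = 22
Ratio = 26 / 22 = 1.1818

1.1818


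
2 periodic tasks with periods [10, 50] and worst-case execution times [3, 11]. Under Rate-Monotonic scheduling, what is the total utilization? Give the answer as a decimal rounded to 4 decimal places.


Compute individual utilizations (exact fractions):
  Task 1: C/T = 3/10 (approx. 0.3)
  Task 2: C/T = 11/50 (approx. 0.22)
Total utilization U = 3/10 + 11/50 = 13/25
Rounded to 4 decimal places: U = 0.5200
RM (Liu & Layland) bound for 2 tasks = 0.828427; compare with U = 13/25 (approx. 0.520000)
U <= bound, so schedulable by RM sufficient condition.

0.5200


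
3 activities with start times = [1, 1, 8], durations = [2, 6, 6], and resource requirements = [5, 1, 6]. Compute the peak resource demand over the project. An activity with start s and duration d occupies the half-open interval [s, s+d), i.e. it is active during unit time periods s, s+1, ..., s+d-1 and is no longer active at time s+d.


Each activity i is active on [start_i, start_i + duration_i).
Compute total resource usage per time slot:
  t=0: active resources = [], total = 0
  t=1: active resources = [5, 1], total = 6
  t=2: active resources = [5, 1], total = 6
  t=3: active resources = [1], total = 1
  t=4: active resources = [1], total = 1
  t=5: active resources = [1], total = 1
  t=6: active resources = [1], total = 1
  t=7: active resources = [], total = 0
  t=8: active resources = [6], total = 6
  t=9: active resources = [6], total = 6
  t=10: active resources = [6], total = 6
  t=11: active resources = [6], total = 6
  t=12: active resources = [6], total = 6
  t=13: active resources = [6], total = 6
Peak resource demand = 6

6


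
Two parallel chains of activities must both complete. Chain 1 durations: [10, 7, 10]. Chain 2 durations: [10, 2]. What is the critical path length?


Path A total = 10 + 7 + 10 = 27
Path B total = 10 + 2 = 12
Critical path = longest path = max(27, 12) = 27

27


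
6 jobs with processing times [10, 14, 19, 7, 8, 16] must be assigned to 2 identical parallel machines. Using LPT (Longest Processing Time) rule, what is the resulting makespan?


Sort jobs in decreasing order (LPT): [19, 16, 14, 10, 8, 7]
Assign each job to the least loaded machine:
  Machine 1: jobs [19, 10, 8], load = 37
  Machine 2: jobs [16, 14, 7], load = 37
Makespan = max load = 37

37


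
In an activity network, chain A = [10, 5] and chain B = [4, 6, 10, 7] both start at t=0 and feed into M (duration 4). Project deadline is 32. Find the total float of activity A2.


Forward pass: ES(A2) = sum of predecessors on chain A = 10
EF = ES + duration = 10 + 5 = 15
Backward pass: LF(M) = deadline = 32; LS(M) = 32 - 4 = 28
LF(A2) = LS(M) - sum(successors on chain A) = 28 - 0 = 28
LS = LF - duration = 28 - 5 = 23
Total float = LS - ES = 23 - 10 = 13

13


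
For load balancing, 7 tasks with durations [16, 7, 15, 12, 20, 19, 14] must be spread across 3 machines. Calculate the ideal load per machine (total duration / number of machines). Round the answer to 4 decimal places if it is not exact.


Total processing time = 16 + 7 + 15 + 12 + 20 + 19 + 14 = 103
Number of machines = 3
Ideal balanced load = 103 / 3 = 34.3333

34.3333


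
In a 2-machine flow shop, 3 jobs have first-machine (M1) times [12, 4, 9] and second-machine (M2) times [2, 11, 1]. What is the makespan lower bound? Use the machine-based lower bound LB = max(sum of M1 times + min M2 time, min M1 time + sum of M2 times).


LB1 = sum(M1 times) + min(M2 times) = 25 + 1 = 26
LB2 = min(M1 times) + sum(M2 times) = 4 + 14 = 18
Lower bound = max(LB1, LB2) = max(26, 18) = 26

26


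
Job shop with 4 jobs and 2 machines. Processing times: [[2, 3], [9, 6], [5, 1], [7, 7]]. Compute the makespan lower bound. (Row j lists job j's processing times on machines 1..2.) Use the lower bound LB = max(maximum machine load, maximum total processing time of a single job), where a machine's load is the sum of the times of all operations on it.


Machine loads:
  Machine 1: 2 + 9 + 5 + 7 = 23
  Machine 2: 3 + 6 + 1 + 7 = 17
Max machine load = 23
Job totals:
  Job 1: 5
  Job 2: 15
  Job 3: 6
  Job 4: 14
Max job total = 15
Lower bound = max(23, 15) = 23

23


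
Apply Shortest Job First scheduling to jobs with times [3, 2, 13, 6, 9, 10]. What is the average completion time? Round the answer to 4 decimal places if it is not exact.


SJF order (ascending): [2, 3, 6, 9, 10, 13]
Completion times:
  Job 1: burst=2, C=2
  Job 2: burst=3, C=5
  Job 3: burst=6, C=11
  Job 4: burst=9, C=20
  Job 5: burst=10, C=30
  Job 6: burst=13, C=43
Average completion = 111/6 = 18.5

18.5


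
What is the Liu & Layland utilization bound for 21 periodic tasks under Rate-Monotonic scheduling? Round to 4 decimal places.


Compute 2^(1/21) = 1.0335577830
Subtract 1: 1.0335577830 - 1 = 0.0335577830
Multiply by n: 21 * 0.0335577830 = 0.7047134430
Round to 4 dp: 0.7047

0.7047


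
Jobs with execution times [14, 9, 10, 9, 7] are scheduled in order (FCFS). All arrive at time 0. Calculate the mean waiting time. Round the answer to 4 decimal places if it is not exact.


FCFS order (as given): [14, 9, 10, 9, 7]
Waiting times:
  Job 1: wait = 0
  Job 2: wait = 14
  Job 3: wait = 23
  Job 4: wait = 33
  Job 5: wait = 42
Sum of waiting times = 112
Average waiting time = 112/5 = 22.4

22.4


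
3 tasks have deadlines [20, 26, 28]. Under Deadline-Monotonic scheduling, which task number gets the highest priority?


Sort tasks by relative deadline (ascending):
  Task 1: deadline = 20
  Task 2: deadline = 26
  Task 3: deadline = 28
Priority order (highest first): [1, 2, 3]
Highest priority task = 1

1


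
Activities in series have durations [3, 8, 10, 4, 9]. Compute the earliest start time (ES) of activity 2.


Activity 2 starts after activities 1 through 1 complete.
Predecessor durations: [3]
ES = 3 = 3

3


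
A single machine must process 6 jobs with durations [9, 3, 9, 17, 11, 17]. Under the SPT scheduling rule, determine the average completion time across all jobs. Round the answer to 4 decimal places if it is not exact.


Sort jobs by processing time (SPT order): [3, 9, 9, 11, 17, 17]
Compute completion times sequentially:
  Job 1: processing = 3, completes at 3
  Job 2: processing = 9, completes at 12
  Job 3: processing = 9, completes at 21
  Job 4: processing = 11, completes at 32
  Job 5: processing = 17, completes at 49
  Job 6: processing = 17, completes at 66
Sum of completion times = 183
Average completion time = 183/6 = 30.5

30.5


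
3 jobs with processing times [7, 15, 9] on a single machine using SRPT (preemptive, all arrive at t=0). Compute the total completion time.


Since all jobs arrive at t=0, SRPT equals SPT ordering.
SPT order: [7, 9, 15]
Completion times:
  Job 1: p=7, C=7
  Job 2: p=9, C=16
  Job 3: p=15, C=31
Total completion time = 7 + 16 + 31 = 54

54


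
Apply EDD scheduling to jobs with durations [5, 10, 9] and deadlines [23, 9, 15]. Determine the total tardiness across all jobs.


Sort by due date (EDD order): [(10, 9), (9, 15), (5, 23)]
Compute completion times and tardiness:
  Job 1: p=10, d=9, C=10, tardiness=max(0,10-9)=1
  Job 2: p=9, d=15, C=19, tardiness=max(0,19-15)=4
  Job 3: p=5, d=23, C=24, tardiness=max(0,24-23)=1
Total tardiness = 6

6


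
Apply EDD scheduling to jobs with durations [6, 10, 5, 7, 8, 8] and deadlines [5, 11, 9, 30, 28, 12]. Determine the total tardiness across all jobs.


Sort by due date (EDD order): [(6, 5), (5, 9), (10, 11), (8, 12), (8, 28), (7, 30)]
Compute completion times and tardiness:
  Job 1: p=6, d=5, C=6, tardiness=max(0,6-5)=1
  Job 2: p=5, d=9, C=11, tardiness=max(0,11-9)=2
  Job 3: p=10, d=11, C=21, tardiness=max(0,21-11)=10
  Job 4: p=8, d=12, C=29, tardiness=max(0,29-12)=17
  Job 5: p=8, d=28, C=37, tardiness=max(0,37-28)=9
  Job 6: p=7, d=30, C=44, tardiness=max(0,44-30)=14
Total tardiness = 53

53


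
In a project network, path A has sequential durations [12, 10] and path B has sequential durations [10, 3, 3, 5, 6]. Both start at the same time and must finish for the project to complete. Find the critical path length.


Path A total = 12 + 10 = 22
Path B total = 10 + 3 + 3 + 5 + 6 = 27
Critical path = longest path = max(22, 27) = 27

27


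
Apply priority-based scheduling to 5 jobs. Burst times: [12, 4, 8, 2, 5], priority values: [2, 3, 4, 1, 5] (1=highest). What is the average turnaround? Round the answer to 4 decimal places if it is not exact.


Sort by priority (ascending = highest first):
Order: [(1, 2), (2, 12), (3, 4), (4, 8), (5, 5)]
Completion times:
  Priority 1, burst=2, C=2
  Priority 2, burst=12, C=14
  Priority 3, burst=4, C=18
  Priority 4, burst=8, C=26
  Priority 5, burst=5, C=31
Average turnaround = 91/5 = 18.2

18.2


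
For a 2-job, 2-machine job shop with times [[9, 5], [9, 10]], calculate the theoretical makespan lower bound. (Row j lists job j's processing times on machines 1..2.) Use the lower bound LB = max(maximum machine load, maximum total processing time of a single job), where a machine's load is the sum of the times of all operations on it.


Machine loads:
  Machine 1: 9 + 9 = 18
  Machine 2: 5 + 10 = 15
Max machine load = 18
Job totals:
  Job 1: 14
  Job 2: 19
Max job total = 19
Lower bound = max(18, 19) = 19

19


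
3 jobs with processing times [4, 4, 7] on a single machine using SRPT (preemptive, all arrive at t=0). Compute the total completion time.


Since all jobs arrive at t=0, SRPT equals SPT ordering.
SPT order: [4, 4, 7]
Completion times:
  Job 1: p=4, C=4
  Job 2: p=4, C=8
  Job 3: p=7, C=15
Total completion time = 4 + 8 + 15 = 27

27


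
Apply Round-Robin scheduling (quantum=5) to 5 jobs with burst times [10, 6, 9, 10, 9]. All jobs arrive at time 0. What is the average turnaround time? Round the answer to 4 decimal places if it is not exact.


Time quantum = 5
Execution trace:
  J1 runs 5 units, time = 5
  J2 runs 5 units, time = 10
  J3 runs 5 units, time = 15
  J4 runs 5 units, time = 20
  J5 runs 5 units, time = 25
  J1 runs 5 units, time = 30
  J2 runs 1 units, time = 31
  J3 runs 4 units, time = 35
  J4 runs 5 units, time = 40
  J5 runs 4 units, time = 44
Finish times: [30, 31, 35, 40, 44]
Average turnaround = 180/5 = 36.0

36.0


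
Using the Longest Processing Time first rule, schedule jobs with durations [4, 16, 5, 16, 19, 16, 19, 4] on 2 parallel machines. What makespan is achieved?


Sort jobs in decreasing order (LPT): [19, 19, 16, 16, 16, 5, 4, 4]
Assign each job to the least loaded machine:
  Machine 1: jobs [19, 16, 16], load = 51
  Machine 2: jobs [19, 16, 5, 4, 4], load = 48
Makespan = max load = 51

51


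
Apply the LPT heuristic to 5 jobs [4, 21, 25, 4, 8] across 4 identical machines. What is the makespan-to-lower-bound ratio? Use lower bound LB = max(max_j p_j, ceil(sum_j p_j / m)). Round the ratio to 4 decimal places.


LPT order: [25, 21, 8, 4, 4]
Machine loads after assignment: [25, 21, 8, 8]
LPT makespan = 25
Lower bound = max(max_job, ceil(total/4)) = max(25, 16) = 25
Ratio = 25 / 25 = 1.0

1.0


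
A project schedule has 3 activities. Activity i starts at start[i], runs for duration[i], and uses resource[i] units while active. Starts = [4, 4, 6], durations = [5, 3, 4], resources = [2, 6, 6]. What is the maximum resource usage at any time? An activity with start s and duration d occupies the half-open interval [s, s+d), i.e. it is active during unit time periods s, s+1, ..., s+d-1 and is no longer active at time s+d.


Each activity i is active on [start_i, start_i + duration_i).
Compute total resource usage per time slot:
  t=0: active resources = [], total = 0
  t=1: active resources = [], total = 0
  t=2: active resources = [], total = 0
  t=3: active resources = [], total = 0
  t=4: active resources = [2, 6], total = 8
  t=5: active resources = [2, 6], total = 8
  t=6: active resources = [2, 6, 6], total = 14
  t=7: active resources = [2, 6], total = 8
  t=8: active resources = [2, 6], total = 8
  t=9: active resources = [6], total = 6
Peak resource demand = 14

14


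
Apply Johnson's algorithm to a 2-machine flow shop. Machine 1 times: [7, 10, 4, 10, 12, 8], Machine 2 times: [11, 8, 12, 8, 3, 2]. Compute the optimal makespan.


Apply Johnson's rule:
  Group 1 (a <= b): [(3, 4, 12), (1, 7, 11)]
  Group 2 (a > b): [(2, 10, 8), (4, 10, 8), (5, 12, 3), (6, 8, 2)]
Optimal job order: [3, 1, 2, 4, 5, 6]
Schedule:
  Job 3: M1 done at 4, M2 done at 16
  Job 1: M1 done at 11, M2 done at 27
  Job 2: M1 done at 21, M2 done at 35
  Job 4: M1 done at 31, M2 done at 43
  Job 5: M1 done at 43, M2 done at 46
  Job 6: M1 done at 51, M2 done at 53
Makespan = 53

53


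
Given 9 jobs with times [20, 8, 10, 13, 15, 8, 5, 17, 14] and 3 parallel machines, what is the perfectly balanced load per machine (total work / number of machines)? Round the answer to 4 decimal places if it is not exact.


Total processing time = 20 + 8 + 10 + 13 + 15 + 8 + 5 + 17 + 14 = 110
Number of machines = 3
Ideal balanced load = 110 / 3 = 36.6667

36.6667


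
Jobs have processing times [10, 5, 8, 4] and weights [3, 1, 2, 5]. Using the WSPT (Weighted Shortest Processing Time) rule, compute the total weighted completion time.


Compute p/w ratios and sort ascending (WSPT): [(4, 5), (10, 3), (8, 2), (5, 1)]
Compute weighted completion times:
  Job (p=4,w=5): C=4, w*C=5*4=20
  Job (p=10,w=3): C=14, w*C=3*14=42
  Job (p=8,w=2): C=22, w*C=2*22=44
  Job (p=5,w=1): C=27, w*C=1*27=27
Total weighted completion time = 133

133


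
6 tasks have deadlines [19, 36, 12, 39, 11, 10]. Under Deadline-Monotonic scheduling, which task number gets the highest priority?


Sort tasks by relative deadline (ascending):
  Task 6: deadline = 10
  Task 5: deadline = 11
  Task 3: deadline = 12
  Task 1: deadline = 19
  Task 2: deadline = 36
  Task 4: deadline = 39
Priority order (highest first): [6, 5, 3, 1, 2, 4]
Highest priority task = 6

6


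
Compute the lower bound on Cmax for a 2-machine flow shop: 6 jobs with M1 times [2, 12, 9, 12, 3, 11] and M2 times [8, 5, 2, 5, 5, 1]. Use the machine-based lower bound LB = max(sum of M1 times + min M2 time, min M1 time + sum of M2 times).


LB1 = sum(M1 times) + min(M2 times) = 49 + 1 = 50
LB2 = min(M1 times) + sum(M2 times) = 2 + 26 = 28
Lower bound = max(LB1, LB2) = max(50, 28) = 50

50


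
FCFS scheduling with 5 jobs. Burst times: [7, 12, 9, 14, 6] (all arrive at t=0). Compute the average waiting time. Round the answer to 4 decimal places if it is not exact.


FCFS order (as given): [7, 12, 9, 14, 6]
Waiting times:
  Job 1: wait = 0
  Job 2: wait = 7
  Job 3: wait = 19
  Job 4: wait = 28
  Job 5: wait = 42
Sum of waiting times = 96
Average waiting time = 96/5 = 19.2

19.2


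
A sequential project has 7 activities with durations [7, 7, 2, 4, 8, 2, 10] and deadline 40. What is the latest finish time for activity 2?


LF(activity 2) = deadline - sum of successor durations
Successors: activities 3 through 7 with durations [2, 4, 8, 2, 10]
Sum of successor durations = 26
LF = 40 - 26 = 14

14


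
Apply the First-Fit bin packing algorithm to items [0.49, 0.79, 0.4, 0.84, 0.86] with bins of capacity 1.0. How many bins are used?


Place items sequentially using First-Fit:
  Item 0.49 -> new Bin 1
  Item 0.79 -> new Bin 2
  Item 0.4 -> Bin 1 (now 0.89)
  Item 0.84 -> new Bin 3
  Item 0.86 -> new Bin 4
Total bins used = 4

4


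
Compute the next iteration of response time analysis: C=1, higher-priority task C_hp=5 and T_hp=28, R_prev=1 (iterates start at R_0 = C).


R_next = C + ceil(R_prev / T_hp) * C_hp
ceil(1 / 28) = ceil(0.0357) = 1
Interference = 1 * 5 = 5
R_next = 1 + 5 = 6

6


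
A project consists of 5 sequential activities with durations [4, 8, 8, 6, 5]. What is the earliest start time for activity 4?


Activity 4 starts after activities 1 through 3 complete.
Predecessor durations: [4, 8, 8]
ES = 4 + 8 + 8 = 20

20


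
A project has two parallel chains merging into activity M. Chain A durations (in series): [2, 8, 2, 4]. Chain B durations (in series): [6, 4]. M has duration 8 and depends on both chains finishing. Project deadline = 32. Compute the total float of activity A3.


Forward pass: ES(A3) = sum of predecessors on chain A = 10
EF = ES + duration = 10 + 2 = 12
Backward pass: LF(M) = deadline = 32; LS(M) = 32 - 8 = 24
LF(A3) = LS(M) - sum(successors on chain A) = 24 - 4 = 20
LS = LF - duration = 20 - 2 = 18
Total float = LS - ES = 18 - 10 = 8

8


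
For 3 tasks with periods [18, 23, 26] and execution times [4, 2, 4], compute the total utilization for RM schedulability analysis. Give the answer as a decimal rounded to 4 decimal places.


Compute individual utilizations (exact fractions):
  Task 1: C/T = 4/18 = 2/9 (approx. 0.2222)
  Task 2: C/T = 2/23 (approx. 0.087)
  Task 3: C/T = 4/26 = 2/13 (approx. 0.1538)
Total utilization U = 2/9 + 2/23 + 2/13 = 1246/2691
Rounded to 4 decimal places: U = 0.4630
RM (Liu & Layland) bound for 3 tasks = 0.779763; compare with U = 1246/2691 (approx. 0.463025)
U <= bound, so schedulable by RM sufficient condition.

0.4630


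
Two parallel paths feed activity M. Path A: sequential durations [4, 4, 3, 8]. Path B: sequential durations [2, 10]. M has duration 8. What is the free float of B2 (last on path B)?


ES(B2) = sum of predecessors on chain B = 2
EF(B2) = ES + duration = 2 + 10 = 12
Successor of B2 is M. ES(M) = max(sum(A), sum(B)) = max(19, 12) = 19
Free float = ES(successor) - EF(current) = 19 - 12 = 7

7


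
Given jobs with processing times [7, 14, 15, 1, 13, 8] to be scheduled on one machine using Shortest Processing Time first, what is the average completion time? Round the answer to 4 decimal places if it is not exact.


Sort jobs by processing time (SPT order): [1, 7, 8, 13, 14, 15]
Compute completion times sequentially:
  Job 1: processing = 1, completes at 1
  Job 2: processing = 7, completes at 8
  Job 3: processing = 8, completes at 16
  Job 4: processing = 13, completes at 29
  Job 5: processing = 14, completes at 43
  Job 6: processing = 15, completes at 58
Sum of completion times = 155
Average completion time = 155/6 = 25.8333

25.8333


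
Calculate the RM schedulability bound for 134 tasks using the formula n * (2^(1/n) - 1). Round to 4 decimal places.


Compute 2^(1/134) = 1.0051861419
Subtract 1: 1.0051861419 - 1 = 0.0051861419
Multiply by n: 134 * 0.0051861419 = 0.6949430146
Round to 4 dp: 0.6949

0.6949


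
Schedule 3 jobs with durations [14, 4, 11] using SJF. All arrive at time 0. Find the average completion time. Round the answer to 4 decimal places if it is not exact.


SJF order (ascending): [4, 11, 14]
Completion times:
  Job 1: burst=4, C=4
  Job 2: burst=11, C=15
  Job 3: burst=14, C=29
Average completion = 48/3 = 16.0

16.0


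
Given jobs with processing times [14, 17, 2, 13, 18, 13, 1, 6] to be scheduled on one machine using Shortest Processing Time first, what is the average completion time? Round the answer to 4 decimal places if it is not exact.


Sort jobs by processing time (SPT order): [1, 2, 6, 13, 13, 14, 17, 18]
Compute completion times sequentially:
  Job 1: processing = 1, completes at 1
  Job 2: processing = 2, completes at 3
  Job 3: processing = 6, completes at 9
  Job 4: processing = 13, completes at 22
  Job 5: processing = 13, completes at 35
  Job 6: processing = 14, completes at 49
  Job 7: processing = 17, completes at 66
  Job 8: processing = 18, completes at 84
Sum of completion times = 269
Average completion time = 269/8 = 33.625

33.625
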